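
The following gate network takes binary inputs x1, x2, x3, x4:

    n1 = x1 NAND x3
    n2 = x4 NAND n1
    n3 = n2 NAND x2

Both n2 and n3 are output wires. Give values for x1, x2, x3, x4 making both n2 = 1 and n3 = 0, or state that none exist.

x1=1, x2=1, x3=0, x4=0

Check with x1=1, x2=1, x3=0, x4=0:
n1 = x1 NAND x3 = 1 NAND 0 = 1
n2 = x4 NAND n1 = 0 NAND 1 = 1
n3 = n2 NAND x2 = 1 NAND 1 = 0
So n2 = 1 and n3 = 0.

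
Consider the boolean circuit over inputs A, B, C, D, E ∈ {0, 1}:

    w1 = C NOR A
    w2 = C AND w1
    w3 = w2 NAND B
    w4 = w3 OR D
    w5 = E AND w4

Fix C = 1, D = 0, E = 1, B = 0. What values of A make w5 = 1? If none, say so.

w5 = E AND w4 must be 1, so both E = 1 and w4 = 1.
Check with C = 1, D = 0, E = 1, B = 0 and A=1:
w1 = C NOR A = 1 NOR 1 = 0
w2 = C AND w1 = 1 AND 0 = 0
w3 = w2 NAND B = 0 NAND 0 = 1
w4 = w3 OR D = 1 OR 0 = 1
w5 = E AND w4 = 1 AND 1 = 1
So w5 = 1.

A=1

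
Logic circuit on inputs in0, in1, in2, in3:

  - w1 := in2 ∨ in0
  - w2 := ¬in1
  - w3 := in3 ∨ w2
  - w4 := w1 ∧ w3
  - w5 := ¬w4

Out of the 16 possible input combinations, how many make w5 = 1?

7

w5 = ¬w4 must be 1, so w4 = 0.
w4 = w1 ∧ w3 must be 0, so at least one of w1, w3 is 0.
Enumerating the 16 input combinations, 7 give w5 = 1 and 9 give w5 = 0.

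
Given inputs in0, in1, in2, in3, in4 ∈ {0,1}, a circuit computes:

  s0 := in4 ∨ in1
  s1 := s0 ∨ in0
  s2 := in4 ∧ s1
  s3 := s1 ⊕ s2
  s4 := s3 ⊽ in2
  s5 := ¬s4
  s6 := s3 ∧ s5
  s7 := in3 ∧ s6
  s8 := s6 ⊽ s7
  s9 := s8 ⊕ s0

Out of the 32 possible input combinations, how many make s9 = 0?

20

s9 = s8 ⊕ s0 must be 0, so s8 and s0 are equal.
Enumerating the 32 input combinations, 20 give s9 = 0 and 12 give s9 = 1.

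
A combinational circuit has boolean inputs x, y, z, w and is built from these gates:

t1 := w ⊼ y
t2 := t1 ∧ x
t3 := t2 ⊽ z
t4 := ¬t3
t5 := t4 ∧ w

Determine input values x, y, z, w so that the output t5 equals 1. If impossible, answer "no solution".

x=0, y=1, z=1, w=1

t5 = t4 ∧ w must be 1, so both t4 = 1 and w = 1.
Check with x=0, y=1, z=1, w=1:
t1 = w ⊼ y = 1 ⊼ 1 = 0
t2 = t1 ∧ x = 0 ∧ 0 = 0
t3 = t2 ⊽ z = 0 ⊽ 1 = 0
t4 = ¬t3 = ¬0 = 1
t5 = t4 ∧ w = 1 ∧ 1 = 1
So t5 = 1 as required.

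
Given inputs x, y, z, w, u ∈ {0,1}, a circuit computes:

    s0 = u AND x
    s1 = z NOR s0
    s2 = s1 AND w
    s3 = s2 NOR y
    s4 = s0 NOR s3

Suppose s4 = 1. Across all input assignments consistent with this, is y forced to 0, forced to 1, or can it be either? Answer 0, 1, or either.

either

Both values of y occur among assignments with s4 = 1:
  y=0: x=0, y=0, z=0, w=1, u=0
  y=1: x=0, y=1, z=0, w=0, u=0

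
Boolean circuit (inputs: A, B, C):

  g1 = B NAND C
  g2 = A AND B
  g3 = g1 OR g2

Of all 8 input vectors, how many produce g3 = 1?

7

g3 = g1 OR g2 must be 1, so at least one of g1, g2 is 1.
Enumerating the 8 input combinations, 7 give g3 = 1 and 1 give g3 = 0.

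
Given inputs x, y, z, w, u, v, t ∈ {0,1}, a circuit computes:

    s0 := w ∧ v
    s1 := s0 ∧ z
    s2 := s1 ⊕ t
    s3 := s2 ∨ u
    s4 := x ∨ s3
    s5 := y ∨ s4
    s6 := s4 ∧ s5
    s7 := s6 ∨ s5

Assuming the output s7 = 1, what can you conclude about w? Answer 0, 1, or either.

Both values of w occur among assignments with s7 = 1:
  w=0: x=0, y=0, z=0, w=0, u=0, v=0, t=1
  w=1: x=0, y=0, z=0, w=1, u=0, v=0, t=1

either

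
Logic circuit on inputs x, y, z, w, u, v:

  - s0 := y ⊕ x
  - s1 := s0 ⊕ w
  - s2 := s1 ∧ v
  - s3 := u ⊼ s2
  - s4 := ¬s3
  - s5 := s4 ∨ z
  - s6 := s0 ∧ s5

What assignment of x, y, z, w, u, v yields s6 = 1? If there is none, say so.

Check with x=0 y=1 z=1 w=1 u=0 v=1:
s0 = y ⊕ x = 1 ⊕ 0 = 1
s1 = s0 ⊕ w = 1 ⊕ 1 = 0
s2 = s1 ∧ v = 0 ∧ 1 = 0
s3 = u ⊼ s2 = 0 ⊼ 0 = 1
s4 = ¬s3 = ¬1 = 0
s5 = s4 ∨ z = 0 ∨ 1 = 1
s6 = s0 ∧ s5 = 1 ∧ 1 = 1
So s6 = 1 as required.

x=0 y=1 z=1 w=1 u=0 v=1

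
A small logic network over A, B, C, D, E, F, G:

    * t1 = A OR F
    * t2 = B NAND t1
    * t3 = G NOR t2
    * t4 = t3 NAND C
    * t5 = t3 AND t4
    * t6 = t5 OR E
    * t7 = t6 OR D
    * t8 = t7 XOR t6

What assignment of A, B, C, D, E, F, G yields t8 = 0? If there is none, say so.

A=1, B=0, C=0, D=1, E=1, F=0, G=0

t8 = t7 XOR t6 must be 0, so t7 and t6 are equal.
Check with A=1, B=0, C=0, D=1, E=1, F=0, G=0:
t1 = A OR F = 1 OR 0 = 1
t2 = B NAND t1 = 0 NAND 1 = 1
t3 = G NOR t2 = 0 NOR 1 = 0
t4 = t3 NAND C = 0 NAND 0 = 1
t5 = t3 AND t4 = 0 AND 1 = 0
t6 = t5 OR E = 0 OR 1 = 1
t7 = t6 OR D = 1 OR 1 = 1
t8 = t7 XOR t6 = 1 XOR 1 = 0
So t8 = 0 as required.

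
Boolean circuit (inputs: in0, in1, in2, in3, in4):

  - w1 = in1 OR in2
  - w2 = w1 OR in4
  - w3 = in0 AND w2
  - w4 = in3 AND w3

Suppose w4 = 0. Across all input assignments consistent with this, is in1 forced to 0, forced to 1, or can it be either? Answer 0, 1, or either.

Both values of in1 occur among assignments with w4 = 0:
  in1=0: in0=0, in1=0, in2=0, in3=0, in4=0
  in1=1: in0=0, in1=1, in2=0, in3=0, in4=0

either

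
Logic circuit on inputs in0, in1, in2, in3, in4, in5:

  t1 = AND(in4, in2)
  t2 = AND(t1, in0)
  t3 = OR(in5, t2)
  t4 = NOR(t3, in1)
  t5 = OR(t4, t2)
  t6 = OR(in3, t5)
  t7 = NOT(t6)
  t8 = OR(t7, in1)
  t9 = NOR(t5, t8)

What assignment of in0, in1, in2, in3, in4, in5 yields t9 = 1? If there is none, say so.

t9 = NOR(t5, t8) must be 1, so both t5 = 0 and t8 = 0.
t5 = OR(t4, t2) must be 0, so both t4 = 0 and t2 = 0.
Check with in0=1, in1=0, in2=0, in3=1, in4=0, in5=1:
t1 = AND(in4, in2) = AND(0, 0) = 0
t2 = AND(t1, in0) = AND(0, 1) = 0
t3 = OR(in5, t2) = OR(1, 0) = 1
t4 = NOR(t3, in1) = NOR(1, 0) = 0
t5 = OR(t4, t2) = OR(0, 0) = 0
t6 = OR(in3, t5) = OR(1, 0) = 1
t7 = NOT(t6) = NOT 1 = 0
t8 = OR(t7, in1) = OR(0, 0) = 0
t9 = NOR(t5, t8) = NOR(0, 0) = 1
So t9 = 1 as required.

in0=1, in1=0, in2=0, in3=1, in4=0, in5=1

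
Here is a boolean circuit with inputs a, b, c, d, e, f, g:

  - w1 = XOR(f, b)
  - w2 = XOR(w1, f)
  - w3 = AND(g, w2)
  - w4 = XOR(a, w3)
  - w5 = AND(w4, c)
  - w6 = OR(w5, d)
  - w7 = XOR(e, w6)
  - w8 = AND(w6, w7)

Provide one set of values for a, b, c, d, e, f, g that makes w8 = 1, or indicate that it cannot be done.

w8 = AND(w6, w7) must be 1, so both w6 = 1 and w7 = 1.
w6 = OR(w5, d) must be 1, so at least one of w5, d is 1.
w7 = XOR(e, w6) must be 1, so e and w6 differ.
Check with a=0 b=0 c=0 d=1 e=0 f=0 g=0:
w1 = XOR(f, b) = XOR(0, 0) = 0
w2 = XOR(w1, f) = XOR(0, 0) = 0
w3 = AND(g, w2) = AND(0, 0) = 0
w4 = XOR(a, w3) = XOR(0, 0) = 0
w5 = AND(w4, c) = AND(0, 0) = 0
w6 = OR(w5, d) = OR(0, 1) = 1
w7 = XOR(e, w6) = XOR(0, 1) = 1
w8 = AND(w6, w7) = AND(1, 1) = 1
So w8 = 1 as required.

a=0 b=0 c=0 d=1 e=0 f=0 g=0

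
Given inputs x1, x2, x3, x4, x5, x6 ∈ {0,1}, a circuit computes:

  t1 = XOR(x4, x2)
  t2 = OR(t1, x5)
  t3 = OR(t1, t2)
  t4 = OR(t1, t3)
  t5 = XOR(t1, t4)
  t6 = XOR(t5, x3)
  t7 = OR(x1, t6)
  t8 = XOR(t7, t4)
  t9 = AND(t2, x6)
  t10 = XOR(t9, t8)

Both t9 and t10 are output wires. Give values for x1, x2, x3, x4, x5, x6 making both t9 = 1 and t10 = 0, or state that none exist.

x1=0, x2=1, x3=0, x4=0, x5=1, x6=1

Check with x1=0, x2=1, x3=0, x4=0, x5=1, x6=1:
t1 = XOR(x4, x2) = XOR(0, 1) = 1
t2 = OR(t1, x5) = OR(1, 1) = 1
t3 = OR(t1, t2) = OR(1, 1) = 1
t4 = OR(t1, t3) = OR(1, 1) = 1
t5 = XOR(t1, t4) = XOR(1, 1) = 0
t6 = XOR(t5, x3) = XOR(0, 0) = 0
t7 = OR(x1, t6) = OR(0, 0) = 0
t8 = XOR(t7, t4) = XOR(0, 1) = 1
t9 = AND(t2, x6) = AND(1, 1) = 1
t10 = XOR(t9, t8) = XOR(1, 1) = 0
So t9 = 1 and t10 = 0.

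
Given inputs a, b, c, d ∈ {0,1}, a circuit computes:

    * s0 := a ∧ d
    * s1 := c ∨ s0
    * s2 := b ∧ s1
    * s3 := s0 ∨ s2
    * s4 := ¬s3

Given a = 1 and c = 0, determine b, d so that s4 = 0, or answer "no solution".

s4 = ¬s3 must be 0, so s3 = 1.
Check with a = 1 and c = 0 and b=0, d=1:
s0 = a ∧ d = 1 ∧ 1 = 1
s1 = c ∨ s0 = 0 ∨ 1 = 1
s2 = b ∧ s1 = 0 ∧ 1 = 0
s3 = s0 ∨ s2 = 1 ∨ 0 = 1
s4 = ¬s3 = ¬1 = 0
So s4 = 0.

b=0, d=1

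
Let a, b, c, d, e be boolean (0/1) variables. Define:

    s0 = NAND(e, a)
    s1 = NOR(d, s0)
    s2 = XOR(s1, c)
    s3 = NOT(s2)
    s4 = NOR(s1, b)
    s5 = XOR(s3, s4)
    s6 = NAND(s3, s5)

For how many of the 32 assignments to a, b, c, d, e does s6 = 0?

s6 = NAND(s3, s5) must be 0, so both s3 = 1 and s5 = 1.
Enumerating the 32 input combinations, 9 give s6 = 0 and 23 give s6 = 1.

9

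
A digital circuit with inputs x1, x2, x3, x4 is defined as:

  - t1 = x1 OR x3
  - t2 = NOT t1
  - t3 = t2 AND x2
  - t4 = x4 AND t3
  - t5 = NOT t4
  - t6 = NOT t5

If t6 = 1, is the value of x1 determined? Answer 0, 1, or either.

t6 = NOT t5 must be 1, so t5 = 0.
Every assignment with t6 = 1 has x1 = 0; there are 1 such assignment(s).
  x1=0, x2=1, x3=0, x4=1

0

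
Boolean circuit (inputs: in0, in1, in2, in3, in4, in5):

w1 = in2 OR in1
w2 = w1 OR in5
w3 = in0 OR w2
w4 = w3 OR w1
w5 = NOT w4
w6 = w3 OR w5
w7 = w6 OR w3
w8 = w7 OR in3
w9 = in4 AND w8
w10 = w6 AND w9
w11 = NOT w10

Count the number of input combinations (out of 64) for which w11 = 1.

w11 = NOT w10 must be 1, so w10 = 0.
Enumerating the 64 input combinations, 32 give w11 = 1 and 32 give w11 = 0.

32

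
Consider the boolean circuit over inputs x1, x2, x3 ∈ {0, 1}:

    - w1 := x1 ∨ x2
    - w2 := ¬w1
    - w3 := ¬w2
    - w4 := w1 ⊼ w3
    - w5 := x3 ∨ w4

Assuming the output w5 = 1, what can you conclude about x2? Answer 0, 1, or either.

either

Both values of x2 occur among assignments with w5 = 1:
  x2=0: x1=0, x2=0, x3=0
  x2=1: x1=0, x2=1, x3=1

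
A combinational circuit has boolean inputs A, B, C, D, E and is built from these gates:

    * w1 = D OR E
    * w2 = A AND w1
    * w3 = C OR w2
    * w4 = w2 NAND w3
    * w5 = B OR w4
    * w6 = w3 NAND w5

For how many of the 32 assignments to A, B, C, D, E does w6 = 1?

w6 = w3 NAND w5 must be 1, so at least one of w3, w5 is 0.
Enumerating the 32 input combinations, 16 give w6 = 1 and 16 give w6 = 0.

16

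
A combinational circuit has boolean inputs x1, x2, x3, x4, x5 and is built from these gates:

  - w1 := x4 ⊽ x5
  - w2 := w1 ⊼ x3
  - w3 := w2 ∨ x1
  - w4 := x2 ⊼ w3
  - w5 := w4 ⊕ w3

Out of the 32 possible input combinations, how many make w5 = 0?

w5 = w4 ⊕ w3 must be 0, so w4 and w3 are equal.
Enumerating the 32 input combinations, 15 give w5 = 0 and 17 give w5 = 1.

15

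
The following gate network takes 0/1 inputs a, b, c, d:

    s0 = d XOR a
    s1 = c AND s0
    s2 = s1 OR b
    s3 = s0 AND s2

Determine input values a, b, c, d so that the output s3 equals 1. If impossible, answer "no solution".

a=1, b=0, c=1, d=0

s3 = s0 AND s2 must be 1, so both s0 = 1 and s2 = 1.
s0 = d XOR a must be 1, so d and a differ.
Check with a=1, b=0, c=1, d=0:
s0 = d XOR a = 0 XOR 1 = 1
s1 = c AND s0 = 1 AND 1 = 1
s2 = s1 OR b = 1 OR 0 = 1
s3 = s0 AND s2 = 1 AND 1 = 1
So s3 = 1 as required.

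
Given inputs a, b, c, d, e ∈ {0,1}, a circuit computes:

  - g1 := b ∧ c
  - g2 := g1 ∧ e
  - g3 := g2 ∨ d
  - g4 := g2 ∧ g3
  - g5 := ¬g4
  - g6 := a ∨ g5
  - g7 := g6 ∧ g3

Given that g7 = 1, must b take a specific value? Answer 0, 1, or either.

Both values of b occur among assignments with g7 = 1:
  b=0: a=0, b=0, c=0, d=1, e=0
  b=1: a=0, b=1, c=0, d=1, e=0

either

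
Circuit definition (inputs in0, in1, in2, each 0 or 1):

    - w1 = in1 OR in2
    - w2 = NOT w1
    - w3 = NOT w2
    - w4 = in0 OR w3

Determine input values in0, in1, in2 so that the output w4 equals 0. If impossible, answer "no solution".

in0=0, in1=0, in2=0

Check with in0=0, in1=0, in2=0:
w1 = in1 OR in2 = 0 OR 0 = 0
w2 = NOT w1 = NOT 0 = 1
w3 = NOT w2 = NOT 1 = 0
w4 = in0 OR w3 = 0 OR 0 = 0
So w4 = 0 as required.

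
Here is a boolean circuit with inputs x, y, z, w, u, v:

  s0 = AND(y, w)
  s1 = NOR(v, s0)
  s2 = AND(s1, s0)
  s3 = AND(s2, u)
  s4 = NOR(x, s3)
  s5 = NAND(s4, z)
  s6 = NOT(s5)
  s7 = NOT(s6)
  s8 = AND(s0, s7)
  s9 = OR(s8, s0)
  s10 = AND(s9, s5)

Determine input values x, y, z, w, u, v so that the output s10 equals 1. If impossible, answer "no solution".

x=1, y=1, z=0, w=1, u=0, v=1

s10 = AND(s9, s5) must be 1, so both s9 = 1 and s5 = 1.
Check with x=1, y=1, z=0, w=1, u=0, v=1:
s0 = AND(y, w) = AND(1, 1) = 1
s1 = NOR(v, s0) = NOR(1, 1) = 0
s2 = AND(s1, s0) = AND(0, 1) = 0
s3 = AND(s2, u) = AND(0, 0) = 0
s4 = NOR(x, s3) = NOR(1, 0) = 0
s5 = NAND(s4, z) = NAND(0, 0) = 1
s6 = NOT(s5) = NOT 1 = 0
s7 = NOT(s6) = NOT 0 = 1
s8 = AND(s0, s7) = AND(1, 1) = 1
s9 = OR(s8, s0) = OR(1, 1) = 1
s10 = AND(s9, s5) = AND(1, 1) = 1
So s10 = 1 as required.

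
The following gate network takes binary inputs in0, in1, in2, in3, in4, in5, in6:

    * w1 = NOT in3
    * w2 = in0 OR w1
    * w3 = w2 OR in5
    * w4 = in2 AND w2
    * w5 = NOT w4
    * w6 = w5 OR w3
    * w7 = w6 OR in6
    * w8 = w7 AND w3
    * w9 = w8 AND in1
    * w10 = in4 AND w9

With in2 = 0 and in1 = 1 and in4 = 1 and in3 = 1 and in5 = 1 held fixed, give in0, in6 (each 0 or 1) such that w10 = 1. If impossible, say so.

in0=1, in6=0

Check with in2 = 0 and in1 = 1 and in4 = 1 and in3 = 1 and in5 = 1 and in0=1, in6=0:
w1 = NOT in3 = NOT 1 = 0
w2 = in0 OR w1 = 1 OR 0 = 1
w3 = w2 OR in5 = 1 OR 1 = 1
w4 = in2 AND w2 = 0 AND 1 = 0
w5 = NOT w4 = NOT 0 = 1
w6 = w5 OR w3 = 1 OR 1 = 1
w7 = w6 OR in6 = 1 OR 0 = 1
w8 = w7 AND w3 = 1 AND 1 = 1
w9 = w8 AND in1 = 1 AND 1 = 1
w10 = in4 AND w9 = 1 AND 1 = 1
So w10 = 1.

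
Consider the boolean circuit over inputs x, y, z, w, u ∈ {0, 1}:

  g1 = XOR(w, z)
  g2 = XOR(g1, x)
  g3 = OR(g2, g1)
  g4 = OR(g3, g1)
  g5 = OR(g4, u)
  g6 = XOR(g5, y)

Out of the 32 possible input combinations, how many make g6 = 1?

16

g6 = XOR(g5, y) must be 1, so g5 and y differ.
Enumerating the 32 input combinations, 16 give g6 = 1 and 16 give g6 = 0.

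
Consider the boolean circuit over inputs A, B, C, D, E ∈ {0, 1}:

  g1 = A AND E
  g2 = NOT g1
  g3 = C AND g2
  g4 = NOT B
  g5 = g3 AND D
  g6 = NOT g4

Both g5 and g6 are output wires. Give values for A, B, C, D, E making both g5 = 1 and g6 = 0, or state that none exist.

Check with A=0 B=0 C=1 D=1 E=1:
g1 = A AND E = 0 AND 1 = 0
g2 = NOT g1 = NOT 0 = 1
g3 = C AND g2 = 1 AND 1 = 1
g4 = NOT B = NOT 0 = 1
g5 = g3 AND D = 1 AND 1 = 1
g6 = NOT g4 = NOT 1 = 0
So g5 = 1 and g6 = 0.

A=0 B=0 C=1 D=1 E=1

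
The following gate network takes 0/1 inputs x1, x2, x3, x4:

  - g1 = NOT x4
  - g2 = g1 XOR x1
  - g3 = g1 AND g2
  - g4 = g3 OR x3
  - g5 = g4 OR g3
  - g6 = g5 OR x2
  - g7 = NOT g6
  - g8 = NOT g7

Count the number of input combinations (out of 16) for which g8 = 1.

13

g8 = NOT g7 must be 1, so g7 = 0.
g7 = NOT g6 must be 0, so g6 = 1.
g6 = g5 OR x2 must be 1, so at least one of g5, x2 is 1.
Enumerating the 16 input combinations, 13 give g8 = 1 and 3 give g8 = 0.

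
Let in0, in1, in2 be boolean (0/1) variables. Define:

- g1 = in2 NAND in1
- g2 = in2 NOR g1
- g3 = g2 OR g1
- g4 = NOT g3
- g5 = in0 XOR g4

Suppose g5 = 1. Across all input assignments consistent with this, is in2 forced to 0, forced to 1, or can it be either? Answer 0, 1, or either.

either

Both values of in2 occur among assignments with g5 = 1:
  in2=0: in0=1, in1=0, in2=0
  in2=1: in0=0, in1=1, in2=1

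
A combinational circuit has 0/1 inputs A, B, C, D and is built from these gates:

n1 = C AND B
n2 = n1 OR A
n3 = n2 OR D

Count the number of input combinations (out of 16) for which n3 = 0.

3

n3 = n2 OR D must be 0, so both n2 = 0 and D = 0.
n2 = n1 OR A must be 0, so both n1 = 0 and A = 0.
n1 = C AND B must be 0, so at least one of C, B is 0.
Satisfying assignments:
  A=0, B=0, C=0, D=0
  A=0, B=0, C=1, D=0
  A=0, B=1, C=0, D=0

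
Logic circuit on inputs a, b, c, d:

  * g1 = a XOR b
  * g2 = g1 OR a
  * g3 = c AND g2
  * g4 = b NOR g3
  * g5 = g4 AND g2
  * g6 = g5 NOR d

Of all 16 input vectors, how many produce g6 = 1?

g6 = g5 NOR d must be 1, so both g5 = 0 and d = 0.
g5 = g4 AND g2 must be 0, so at least one of g4, g2 is 0.
Enumerating the 16 input combinations, 7 give g6 = 1 and 9 give g6 = 0.

7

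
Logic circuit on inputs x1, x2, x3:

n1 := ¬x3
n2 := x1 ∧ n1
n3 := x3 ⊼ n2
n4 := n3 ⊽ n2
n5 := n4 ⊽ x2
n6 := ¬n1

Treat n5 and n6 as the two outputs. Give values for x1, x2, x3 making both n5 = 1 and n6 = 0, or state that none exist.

Check with x1=1 x2=0 x3=0:
n1 = ¬x3 = ¬0 = 1
n2 = x1 ∧ n1 = 1 ∧ 1 = 1
n3 = x3 ⊼ n2 = 0 ⊼ 1 = 1
n4 = n3 ⊽ n2 = 1 ⊽ 1 = 0
n5 = n4 ⊽ x2 = 0 ⊽ 0 = 1
n6 = ¬n1 = ¬1 = 0
So n5 = 1 and n6 = 0.

x1=1 x2=0 x3=0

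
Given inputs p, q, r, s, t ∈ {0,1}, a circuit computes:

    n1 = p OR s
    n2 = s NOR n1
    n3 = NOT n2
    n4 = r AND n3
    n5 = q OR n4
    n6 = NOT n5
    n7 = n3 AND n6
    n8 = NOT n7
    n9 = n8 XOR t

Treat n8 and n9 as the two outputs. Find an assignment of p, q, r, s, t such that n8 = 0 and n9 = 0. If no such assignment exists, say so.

Check with p=1 q=0 r=0 s=0 t=0:
n1 = p OR s = 1 OR 0 = 1
n2 = s NOR n1 = 0 NOR 1 = 0
n3 = NOT n2 = NOT 0 = 1
n4 = r AND n3 = 0 AND 1 = 0
n5 = q OR n4 = 0 OR 0 = 0
n6 = NOT n5 = NOT 0 = 1
n7 = n3 AND n6 = 1 AND 1 = 1
n8 = NOT n7 = NOT 1 = 0
n9 = n8 XOR t = 0 XOR 0 = 0
So n8 = 0 and n9 = 0.

p=1 q=0 r=0 s=0 t=0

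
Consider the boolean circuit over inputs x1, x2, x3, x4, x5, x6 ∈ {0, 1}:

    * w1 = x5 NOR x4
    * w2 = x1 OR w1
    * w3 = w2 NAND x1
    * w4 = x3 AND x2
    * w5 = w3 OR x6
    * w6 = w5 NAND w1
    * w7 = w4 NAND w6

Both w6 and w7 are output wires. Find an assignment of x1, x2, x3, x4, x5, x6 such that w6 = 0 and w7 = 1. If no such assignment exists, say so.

x1=0 x2=0 x3=0 x4=0 x5=0 x6=1

Check with x1=0 x2=0 x3=0 x4=0 x5=0 x6=1:
w1 = x5 NOR x4 = 0 NOR 0 = 1
w2 = x1 OR w1 = 0 OR 1 = 1
w3 = w2 NAND x1 = 1 NAND 0 = 1
w4 = x3 AND x2 = 0 AND 0 = 0
w5 = w3 OR x6 = 1 OR 1 = 1
w6 = w5 NAND w1 = 1 NAND 1 = 0
w7 = w4 NAND w6 = 0 NAND 0 = 1
So w6 = 0 and w7 = 1.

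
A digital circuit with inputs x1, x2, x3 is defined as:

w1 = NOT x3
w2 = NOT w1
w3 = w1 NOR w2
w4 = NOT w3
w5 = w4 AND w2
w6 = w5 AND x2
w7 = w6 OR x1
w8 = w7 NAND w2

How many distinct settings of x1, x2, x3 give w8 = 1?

5

w8 = w7 NAND w2 must be 1, so at least one of w7, w2 is 0.
Satisfying assignments:
  x1=0, x2=0, x3=0
  x1=0, x2=0, x3=1
  x1=0, x2=1, x3=0
  x1=1, x2=0, x3=0
  x1=1, x2=1, x3=0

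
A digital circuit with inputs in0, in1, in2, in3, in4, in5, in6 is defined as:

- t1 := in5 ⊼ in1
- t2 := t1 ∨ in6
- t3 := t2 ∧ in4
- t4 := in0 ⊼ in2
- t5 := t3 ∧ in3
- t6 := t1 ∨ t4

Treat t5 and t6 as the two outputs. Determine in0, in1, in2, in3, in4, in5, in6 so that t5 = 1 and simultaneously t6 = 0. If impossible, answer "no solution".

in0=1, in1=1, in2=1, in3=1, in4=1, in5=1, in6=1

Check with in0=1, in1=1, in2=1, in3=1, in4=1, in5=1, in6=1:
t1 = in5 ⊼ in1 = 1 ⊼ 1 = 0
t2 = t1 ∨ in6 = 0 ∨ 1 = 1
t3 = t2 ∧ in4 = 1 ∧ 1 = 1
t4 = in0 ⊼ in2 = 1 ⊼ 1 = 0
t5 = t3 ∧ in3 = 1 ∧ 1 = 1
t6 = t1 ∨ t4 = 0 ∨ 0 = 0
So t5 = 1 and t6 = 0.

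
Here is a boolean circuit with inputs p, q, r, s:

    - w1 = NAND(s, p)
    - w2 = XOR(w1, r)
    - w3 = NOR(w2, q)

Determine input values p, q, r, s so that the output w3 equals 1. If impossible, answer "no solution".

p=1 q=0 r=1 s=0

Check with p=1 q=0 r=1 s=0:
w1 = NAND(s, p) = NAND(0, 1) = 1
w2 = XOR(w1, r) = XOR(1, 1) = 0
w3 = NOR(w2, q) = NOR(0, 0) = 1
So w3 = 1 as required.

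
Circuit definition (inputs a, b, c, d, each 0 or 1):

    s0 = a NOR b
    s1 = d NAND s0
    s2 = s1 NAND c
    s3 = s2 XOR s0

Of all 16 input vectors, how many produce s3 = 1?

s3 = s2 XOR s0 must be 1, so s2 and s0 differ.
Enumerating the 16 input combinations, 7 give s3 = 1 and 9 give s3 = 0.

7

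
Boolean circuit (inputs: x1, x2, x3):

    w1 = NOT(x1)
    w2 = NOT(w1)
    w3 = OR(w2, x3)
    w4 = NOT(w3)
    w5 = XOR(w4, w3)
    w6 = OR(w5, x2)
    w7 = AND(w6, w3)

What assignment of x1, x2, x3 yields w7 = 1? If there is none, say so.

x1=1 x2=1 x3=1

w7 = AND(w6, w3) must be 1, so both w6 = 1 and w3 = 1.
Check with x1=1 x2=1 x3=1:
w1 = NOT(x1) = NOT 1 = 0
w2 = NOT(w1) = NOT 0 = 1
w3 = OR(w2, x3) = OR(1, 1) = 1
w4 = NOT(w3) = NOT 1 = 0
w5 = XOR(w4, w3) = XOR(0, 1) = 1
w6 = OR(w5, x2) = OR(1, 1) = 1
w7 = AND(w6, w3) = AND(1, 1) = 1
So w7 = 1 as required.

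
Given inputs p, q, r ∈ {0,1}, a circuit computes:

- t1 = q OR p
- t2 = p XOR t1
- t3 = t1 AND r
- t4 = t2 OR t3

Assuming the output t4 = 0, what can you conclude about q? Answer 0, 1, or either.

Both values of q occur among assignments with t4 = 0:
  q=0: p=0, q=0, r=0
  q=1: p=1, q=1, r=0

either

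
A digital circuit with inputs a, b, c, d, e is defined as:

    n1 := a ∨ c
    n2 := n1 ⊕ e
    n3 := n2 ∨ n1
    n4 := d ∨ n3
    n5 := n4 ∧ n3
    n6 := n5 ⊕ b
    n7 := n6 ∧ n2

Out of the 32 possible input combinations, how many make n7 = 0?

24

n7 = n6 ∧ n2 must be 0, so at least one of n6, n2 is 0.
Enumerating the 32 input combinations, 24 give n7 = 0 and 8 give n7 = 1.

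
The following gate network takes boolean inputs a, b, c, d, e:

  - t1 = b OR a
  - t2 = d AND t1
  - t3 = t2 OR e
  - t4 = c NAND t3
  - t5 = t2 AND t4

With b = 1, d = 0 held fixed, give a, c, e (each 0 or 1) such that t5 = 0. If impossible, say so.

Check with b = 1, d = 0 and a=0, c=0, e=0:
t1 = b OR a = 1 OR 0 = 1
t2 = d AND t1 = 0 AND 1 = 0
t3 = t2 OR e = 0 OR 0 = 0
t4 = c NAND t3 = 0 NAND 0 = 1
t5 = t2 AND t4 = 0 AND 1 = 0
So t5 = 0.

a=0 c=0 e=0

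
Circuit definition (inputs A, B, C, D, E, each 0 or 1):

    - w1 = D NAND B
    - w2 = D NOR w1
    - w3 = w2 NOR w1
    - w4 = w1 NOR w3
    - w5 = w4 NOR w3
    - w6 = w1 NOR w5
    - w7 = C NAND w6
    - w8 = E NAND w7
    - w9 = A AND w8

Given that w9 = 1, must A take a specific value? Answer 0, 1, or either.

1

w9 = A AND w8 must be 1, so both A = 1 and w8 = 1.
w8 = E NAND w7 must be 1, so at least one of E, w7 is 0.
Every assignment with w9 = 1 has A = 1; there are 9 such assignment(s).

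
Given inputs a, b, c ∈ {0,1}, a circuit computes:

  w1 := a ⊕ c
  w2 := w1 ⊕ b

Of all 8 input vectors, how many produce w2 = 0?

4

w2 = w1 ⊕ b must be 0, so w1 and b are equal.
Satisfying assignments:
  a=0, b=0, c=0
  a=0, b=1, c=1
  a=1, b=0, c=1
  a=1, b=1, c=0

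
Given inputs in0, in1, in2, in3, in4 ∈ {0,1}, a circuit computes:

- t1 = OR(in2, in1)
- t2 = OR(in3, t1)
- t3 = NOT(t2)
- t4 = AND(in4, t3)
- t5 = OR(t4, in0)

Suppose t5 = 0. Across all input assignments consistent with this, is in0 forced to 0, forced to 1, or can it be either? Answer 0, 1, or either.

t5 = OR(t4, in0) must be 0, so both t4 = 0 and in0 = 0.
Every assignment with t5 = 0 has in0 = 0; there are 15 such assignment(s).

0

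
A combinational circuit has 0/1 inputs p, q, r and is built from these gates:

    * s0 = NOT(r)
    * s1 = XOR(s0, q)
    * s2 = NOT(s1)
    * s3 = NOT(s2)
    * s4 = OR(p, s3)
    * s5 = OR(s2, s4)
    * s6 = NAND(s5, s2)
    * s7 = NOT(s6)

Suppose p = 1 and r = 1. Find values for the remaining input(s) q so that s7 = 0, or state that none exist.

Check with p = 1 and r = 1 and q=1:
s0 = NOT(r) = NOT 1 = 0
s1 = XOR(s0, q) = XOR(0, 1) = 1
s2 = NOT(s1) = NOT 1 = 0
s3 = NOT(s2) = NOT 0 = 1
s4 = OR(p, s3) = OR(1, 1) = 1
s5 = OR(s2, s4) = OR(0, 1) = 1
s6 = NAND(s5, s2) = NAND(1, 0) = 1
s7 = NOT(s6) = NOT 1 = 0
So s7 = 0.

q=1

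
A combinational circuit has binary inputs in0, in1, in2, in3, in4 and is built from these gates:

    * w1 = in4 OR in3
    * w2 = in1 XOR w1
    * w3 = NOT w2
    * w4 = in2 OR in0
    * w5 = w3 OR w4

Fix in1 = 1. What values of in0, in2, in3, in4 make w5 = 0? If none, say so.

w5 = w3 OR w4 must be 0, so both w3 = 0 and w4 = 0.
Check with in1 = 1 and in0=0, in2=0, in3=0, in4=0:
w1 = in4 OR in3 = 0 OR 0 = 0
w2 = in1 XOR w1 = 1 XOR 0 = 1
w3 = NOT w2 = NOT 1 = 0
w4 = in2 OR in0 = 0 OR 0 = 0
w5 = w3 OR w4 = 0 OR 0 = 0
So w5 = 0.

in0=0 in2=0 in3=0 in4=0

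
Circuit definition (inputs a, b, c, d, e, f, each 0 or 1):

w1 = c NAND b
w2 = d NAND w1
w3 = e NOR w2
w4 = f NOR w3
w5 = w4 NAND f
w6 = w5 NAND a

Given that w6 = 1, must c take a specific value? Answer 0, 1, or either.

either

Both values of c occur among assignments with w6 = 1:
  c=0: a=0, b=0, c=0, d=0, e=0, f=0
  c=1: a=0, b=0, c=1, d=0, e=0, f=0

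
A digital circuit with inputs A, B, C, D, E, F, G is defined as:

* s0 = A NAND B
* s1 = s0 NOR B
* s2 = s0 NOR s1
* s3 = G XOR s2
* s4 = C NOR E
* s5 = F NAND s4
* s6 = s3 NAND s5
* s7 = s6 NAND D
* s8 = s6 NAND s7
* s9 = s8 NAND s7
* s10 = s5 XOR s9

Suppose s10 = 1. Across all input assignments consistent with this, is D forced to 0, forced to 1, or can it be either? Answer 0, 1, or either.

Both values of D occur among assignments with s10 = 1:
  D=0: A=0, B=0, C=0, D=0, E=0, F=0, G=1
  D=1: A=0, B=0, C=0, D=1, E=0, F=0, G=1

either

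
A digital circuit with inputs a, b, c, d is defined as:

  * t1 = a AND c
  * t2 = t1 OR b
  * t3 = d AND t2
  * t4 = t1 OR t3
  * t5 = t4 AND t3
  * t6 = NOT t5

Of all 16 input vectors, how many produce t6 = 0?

5

t6 = NOT t5 must be 0, so t5 = 1.
t5 = t4 AND t3 must be 1, so both t4 = 1 and t3 = 1.
t4 = t1 OR t3 must be 1, so at least one of t1, t3 is 1.
Satisfying assignments:
  a=0, b=1, c=0, d=1
  a=0, b=1, c=1, d=1
  a=1, b=0, c=1, d=1
  a=1, b=1, c=0, d=1
  a=1, b=1, c=1, d=1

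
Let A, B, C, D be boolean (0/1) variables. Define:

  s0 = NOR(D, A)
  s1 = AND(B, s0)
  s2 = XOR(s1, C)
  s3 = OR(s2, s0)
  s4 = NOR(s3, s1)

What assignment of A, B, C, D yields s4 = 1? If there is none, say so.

s4 = NOR(s3, s1) must be 1, so both s3 = 0 and s1 = 0.
Check with A=0 B=0 C=0 D=1:
s0 = NOR(D, A) = NOR(1, 0) = 0
s1 = AND(B, s0) = AND(0, 0) = 0
s2 = XOR(s1, C) = XOR(0, 0) = 0
s3 = OR(s2, s0) = OR(0, 0) = 0
s4 = NOR(s3, s1) = NOR(0, 0) = 1
So s4 = 1 as required.

A=0 B=0 C=0 D=1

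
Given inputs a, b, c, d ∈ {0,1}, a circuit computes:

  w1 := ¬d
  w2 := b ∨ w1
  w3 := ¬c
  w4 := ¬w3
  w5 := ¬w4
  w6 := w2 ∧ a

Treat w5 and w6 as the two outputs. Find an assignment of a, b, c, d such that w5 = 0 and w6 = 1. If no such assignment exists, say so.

a=1, b=1, c=1, d=0

Check with a=1, b=1, c=1, d=0:
w1 = ¬d = ¬0 = 1
w2 = b ∨ w1 = 1 ∨ 1 = 1
w3 = ¬c = ¬1 = 0
w4 = ¬w3 = ¬0 = 1
w5 = ¬w4 = ¬1 = 0
w6 = w2 ∧ a = 1 ∧ 1 = 1
So w5 = 0 and w6 = 1.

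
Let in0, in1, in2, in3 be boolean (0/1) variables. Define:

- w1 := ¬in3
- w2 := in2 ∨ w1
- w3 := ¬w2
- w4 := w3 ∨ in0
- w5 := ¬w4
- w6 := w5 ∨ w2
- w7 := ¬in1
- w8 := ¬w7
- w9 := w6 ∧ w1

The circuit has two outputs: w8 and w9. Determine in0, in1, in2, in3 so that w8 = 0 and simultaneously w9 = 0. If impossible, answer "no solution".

in0=1, in1=0, in2=0, in3=1

Check with in0=1, in1=0, in2=0, in3=1:
w1 = ¬in3 = ¬1 = 0
w2 = in2 ∨ w1 = 0 ∨ 0 = 0
w3 = ¬w2 = ¬0 = 1
w4 = w3 ∨ in0 = 1 ∨ 1 = 1
w5 = ¬w4 = ¬1 = 0
w6 = w5 ∨ w2 = 0 ∨ 0 = 0
w7 = ¬in1 = ¬0 = 1
w8 = ¬w7 = ¬1 = 0
w9 = w6 ∧ w1 = 0 ∧ 0 = 0
So w8 = 0 and w9 = 0.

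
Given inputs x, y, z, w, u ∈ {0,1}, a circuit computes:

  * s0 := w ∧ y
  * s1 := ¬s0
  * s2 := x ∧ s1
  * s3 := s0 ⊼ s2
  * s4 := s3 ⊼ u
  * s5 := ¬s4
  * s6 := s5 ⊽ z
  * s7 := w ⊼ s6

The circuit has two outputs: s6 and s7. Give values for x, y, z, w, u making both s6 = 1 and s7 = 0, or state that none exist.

x=1 y=0 z=0 w=1 u=0

Check with x=1 y=0 z=0 w=1 u=0:
s0 = w ∧ y = 1 ∧ 0 = 0
s1 = ¬s0 = ¬0 = 1
s2 = x ∧ s1 = 1 ∧ 1 = 1
s3 = s0 ⊼ s2 = 0 ⊼ 1 = 1
s4 = s3 ⊼ u = 1 ⊼ 0 = 1
s5 = ¬s4 = ¬1 = 0
s6 = s5 ⊽ z = 0 ⊽ 0 = 1
s7 = w ⊼ s6 = 1 ⊼ 1 = 0
So s6 = 1 and s7 = 0.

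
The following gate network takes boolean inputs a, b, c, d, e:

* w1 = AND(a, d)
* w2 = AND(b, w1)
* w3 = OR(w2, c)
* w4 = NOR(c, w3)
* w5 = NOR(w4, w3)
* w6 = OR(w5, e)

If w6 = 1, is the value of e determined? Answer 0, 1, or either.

1

w6 = OR(w5, e) must be 1, so at least one of w5, e is 1.
Every assignment with w6 = 1 has e = 1; there are 16 such assignment(s).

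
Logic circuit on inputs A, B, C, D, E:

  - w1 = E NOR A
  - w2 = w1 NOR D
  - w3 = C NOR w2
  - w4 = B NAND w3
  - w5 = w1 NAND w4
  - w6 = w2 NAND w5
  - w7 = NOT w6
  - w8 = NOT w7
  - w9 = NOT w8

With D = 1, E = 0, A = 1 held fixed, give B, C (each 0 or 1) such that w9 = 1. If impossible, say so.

no solution exists

With D = 1, E = 0, A = 1 fixed, none of the 4 settings of B, C give w9 = 1.
For example, with B=1, C=1:
w1 = E NOR A = 0 NOR 1 = 0
w2 = w1 NOR D = 0 NOR 1 = 0
w3 = C NOR w2 = 1 NOR 0 = 0
w4 = B NAND w3 = 1 NAND 0 = 1
w5 = w1 NAND w4 = 0 NAND 1 = 1
w6 = w2 NAND w5 = 0 NAND 1 = 1
w7 = NOT w6 = NOT 1 = 0
w8 = NOT w7 = NOT 0 = 1
w9 = NOT w8 = NOT 1 = 0
giving w9 = 0 ≠ 1.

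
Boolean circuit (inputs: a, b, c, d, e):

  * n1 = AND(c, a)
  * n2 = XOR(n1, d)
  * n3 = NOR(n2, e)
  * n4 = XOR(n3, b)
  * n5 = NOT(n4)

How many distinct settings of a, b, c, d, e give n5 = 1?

16

n5 = NOT(n4) must be 1, so n4 = 0.
n4 = XOR(n3, b) must be 0, so n3 and b are equal.
Enumerating the 32 input combinations, 16 give n5 = 1 and 16 give n5 = 0.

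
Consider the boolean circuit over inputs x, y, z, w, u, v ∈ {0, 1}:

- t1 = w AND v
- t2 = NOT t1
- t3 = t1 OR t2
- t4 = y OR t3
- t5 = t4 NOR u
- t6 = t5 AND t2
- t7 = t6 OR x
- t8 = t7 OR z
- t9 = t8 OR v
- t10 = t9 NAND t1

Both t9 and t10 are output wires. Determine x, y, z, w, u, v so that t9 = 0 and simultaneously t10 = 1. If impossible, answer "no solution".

x=0, y=0, z=0, w=1, u=1, v=0

Check with x=0, y=0, z=0, w=1, u=1, v=0:
t1 = w AND v = 1 AND 0 = 0
t2 = NOT t1 = NOT 0 = 1
t3 = t1 OR t2 = 0 OR 1 = 1
t4 = y OR t3 = 0 OR 1 = 1
t5 = t4 NOR u = 1 NOR 1 = 0
t6 = t5 AND t2 = 0 AND 1 = 0
t7 = t6 OR x = 0 OR 0 = 0
t8 = t7 OR z = 0 OR 0 = 0
t9 = t8 OR v = 0 OR 0 = 0
t10 = t9 NAND t1 = 0 NAND 0 = 1
So t9 = 0 and t10 = 1.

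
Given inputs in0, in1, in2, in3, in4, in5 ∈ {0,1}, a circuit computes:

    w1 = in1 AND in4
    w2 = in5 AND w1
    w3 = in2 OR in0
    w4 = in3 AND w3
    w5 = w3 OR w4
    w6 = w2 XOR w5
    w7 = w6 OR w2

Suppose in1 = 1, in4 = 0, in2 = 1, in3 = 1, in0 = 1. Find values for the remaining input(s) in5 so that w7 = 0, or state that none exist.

With in1 = 1, in4 = 0, in2 = 1, in3 = 1, in0 = 1 fixed, none of the 2 settings of in5 give w7 = 0.
For example, with in5=1:
w1 = in1 AND in4 = 1 AND 0 = 0
w2 = in5 AND w1 = 1 AND 0 = 0
w3 = in2 OR in0 = 1 OR 1 = 1
w4 = in3 AND w3 = 1 AND 1 = 1
w5 = w3 OR w4 = 1 OR 1 = 1
w6 = w2 XOR w5 = 0 XOR 1 = 1
w7 = w6 OR w2 = 1 OR 0 = 1
giving w7 = 1 ≠ 0.

no solution exists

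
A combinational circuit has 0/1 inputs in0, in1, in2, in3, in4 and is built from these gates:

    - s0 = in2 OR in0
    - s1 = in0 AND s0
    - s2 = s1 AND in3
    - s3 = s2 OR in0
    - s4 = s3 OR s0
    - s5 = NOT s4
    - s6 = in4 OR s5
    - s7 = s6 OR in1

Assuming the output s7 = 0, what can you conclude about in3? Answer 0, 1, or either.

Both values of in3 occur among assignments with s7 = 0:
  in3=0: in0=0, in1=0, in2=1, in3=0, in4=0
  in3=1: in0=0, in1=0, in2=1, in3=1, in4=0

either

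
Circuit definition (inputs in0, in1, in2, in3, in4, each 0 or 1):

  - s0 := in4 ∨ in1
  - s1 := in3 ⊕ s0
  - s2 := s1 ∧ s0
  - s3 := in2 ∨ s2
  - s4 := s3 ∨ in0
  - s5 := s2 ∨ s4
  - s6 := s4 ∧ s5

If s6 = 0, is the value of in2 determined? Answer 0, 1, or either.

0

s6 = s4 ∧ s5 must be 0, so at least one of s4, s5 is 0.
Every assignment with s6 = 0 has in2 = 0; there are 5 such assignment(s).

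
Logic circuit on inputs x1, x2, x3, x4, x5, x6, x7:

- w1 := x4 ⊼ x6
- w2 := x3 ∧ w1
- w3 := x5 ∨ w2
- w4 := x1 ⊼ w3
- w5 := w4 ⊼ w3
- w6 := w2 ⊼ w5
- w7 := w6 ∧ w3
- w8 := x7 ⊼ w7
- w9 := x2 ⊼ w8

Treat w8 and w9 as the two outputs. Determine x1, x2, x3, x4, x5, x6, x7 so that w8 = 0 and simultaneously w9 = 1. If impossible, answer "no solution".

x1=1 x2=1 x3=0 x4=1 x5=1 x6=0 x7=1

Check with x1=1 x2=1 x3=0 x4=1 x5=1 x6=0 x7=1:
w1 = x4 ⊼ x6 = 1 ⊼ 0 = 1
w2 = x3 ∧ w1 = 0 ∧ 1 = 0
w3 = x5 ∨ w2 = 1 ∨ 0 = 1
w4 = x1 ⊼ w3 = 1 ⊼ 1 = 0
w5 = w4 ⊼ w3 = 0 ⊼ 1 = 1
w6 = w2 ⊼ w5 = 0 ⊼ 1 = 1
w7 = w6 ∧ w3 = 1 ∧ 1 = 1
w8 = x7 ⊼ w7 = 1 ⊼ 1 = 0
w9 = x2 ⊼ w8 = 1 ⊼ 0 = 1
So w8 = 0 and w9 = 1.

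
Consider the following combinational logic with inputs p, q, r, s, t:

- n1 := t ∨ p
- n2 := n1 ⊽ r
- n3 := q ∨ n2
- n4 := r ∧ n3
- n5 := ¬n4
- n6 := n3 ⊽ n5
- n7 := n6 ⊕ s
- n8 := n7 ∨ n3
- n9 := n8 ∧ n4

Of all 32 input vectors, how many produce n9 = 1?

n9 = n8 ∧ n4 must be 1, so both n8 = 1 and n4 = 1.
Enumerating the 32 input combinations, 8 give n9 = 1 and 24 give n9 = 0.

8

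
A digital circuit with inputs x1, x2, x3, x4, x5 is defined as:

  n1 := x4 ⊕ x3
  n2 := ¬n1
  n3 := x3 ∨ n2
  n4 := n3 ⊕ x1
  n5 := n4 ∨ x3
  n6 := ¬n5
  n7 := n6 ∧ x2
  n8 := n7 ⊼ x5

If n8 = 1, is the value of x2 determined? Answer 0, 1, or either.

Both values of x2 occur among assignments with n8 = 1:
  x2=0: x1=0, x2=0, x3=0, x4=0, x5=0
  x2=1: x1=0, x2=1, x3=0, x4=0, x5=0

either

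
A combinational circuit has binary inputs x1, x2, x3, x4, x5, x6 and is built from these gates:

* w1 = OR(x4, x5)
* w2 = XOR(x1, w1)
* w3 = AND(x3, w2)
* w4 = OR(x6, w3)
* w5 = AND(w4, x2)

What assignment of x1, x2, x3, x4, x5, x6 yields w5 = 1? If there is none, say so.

x1=0, x2=1, x3=0, x4=1, x5=1, x6=1

Check with x1=0, x2=1, x3=0, x4=1, x5=1, x6=1:
w1 = OR(x4, x5) = OR(1, 1) = 1
w2 = XOR(x1, w1) = XOR(0, 1) = 1
w3 = AND(x3, w2) = AND(0, 1) = 0
w4 = OR(x6, w3) = OR(1, 0) = 1
w5 = AND(w4, x2) = AND(1, 1) = 1
So w5 = 1 as required.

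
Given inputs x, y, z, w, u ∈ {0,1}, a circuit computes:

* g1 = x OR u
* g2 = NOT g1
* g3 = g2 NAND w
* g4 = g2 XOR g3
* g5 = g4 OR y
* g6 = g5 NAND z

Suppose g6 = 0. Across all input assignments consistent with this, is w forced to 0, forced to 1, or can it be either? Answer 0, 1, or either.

either

Both values of w occur among assignments with g6 = 0:
  w=0: x=0, y=0, z=1, w=0, u=1
  w=1: x=0, y=0, z=1, w=1, u=0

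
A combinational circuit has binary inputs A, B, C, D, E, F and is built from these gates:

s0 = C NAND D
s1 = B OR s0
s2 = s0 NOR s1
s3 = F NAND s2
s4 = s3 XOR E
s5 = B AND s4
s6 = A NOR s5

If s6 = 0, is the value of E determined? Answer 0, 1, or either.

Both values of E occur among assignments with s6 = 0:
  E=0: A=0, B=1, C=0, D=0, E=0, F=0
  E=1: A=1, B=0, C=0, D=0, E=1, F=0

either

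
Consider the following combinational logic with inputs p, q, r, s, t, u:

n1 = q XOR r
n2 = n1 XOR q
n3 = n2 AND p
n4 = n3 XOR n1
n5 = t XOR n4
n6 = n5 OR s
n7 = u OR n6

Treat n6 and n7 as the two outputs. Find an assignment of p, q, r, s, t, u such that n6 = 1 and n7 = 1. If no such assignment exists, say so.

p=1 q=0 r=0 s=1 t=1 u=0

Check with p=1 q=0 r=0 s=1 t=1 u=0:
n1 = q XOR r = 0 XOR 0 = 0
n2 = n1 XOR q = 0 XOR 0 = 0
n3 = n2 AND p = 0 AND 1 = 0
n4 = n3 XOR n1 = 0 XOR 0 = 0
n5 = t XOR n4 = 1 XOR 0 = 1
n6 = n5 OR s = 1 OR 1 = 1
n7 = u OR n6 = 0 OR 1 = 1
So n6 = 1 and n7 = 1.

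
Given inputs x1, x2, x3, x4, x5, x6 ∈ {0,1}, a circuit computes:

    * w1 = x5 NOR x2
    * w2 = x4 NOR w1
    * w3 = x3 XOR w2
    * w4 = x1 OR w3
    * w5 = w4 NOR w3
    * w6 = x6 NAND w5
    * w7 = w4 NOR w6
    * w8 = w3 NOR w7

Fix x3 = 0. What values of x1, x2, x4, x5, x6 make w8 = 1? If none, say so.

x1=0 x2=0 x4=0 x5=0 x6=0

w8 = w3 NOR w7 must be 1, so both w3 = 0 and w7 = 0.
Check with x3 = 0 and x1=0, x2=0, x4=0, x5=0, x6=0:
w1 = x5 NOR x2 = 0 NOR 0 = 1
w2 = x4 NOR w1 = 0 NOR 1 = 0
w3 = x3 XOR w2 = 0 XOR 0 = 0
w4 = x1 OR w3 = 0 OR 0 = 0
w5 = w4 NOR w3 = 0 NOR 0 = 1
w6 = x6 NAND w5 = 0 NAND 1 = 1
w7 = w4 NOR w6 = 0 NOR 1 = 0
w8 = w3 NOR w7 = 0 NOR 0 = 1
So w8 = 1.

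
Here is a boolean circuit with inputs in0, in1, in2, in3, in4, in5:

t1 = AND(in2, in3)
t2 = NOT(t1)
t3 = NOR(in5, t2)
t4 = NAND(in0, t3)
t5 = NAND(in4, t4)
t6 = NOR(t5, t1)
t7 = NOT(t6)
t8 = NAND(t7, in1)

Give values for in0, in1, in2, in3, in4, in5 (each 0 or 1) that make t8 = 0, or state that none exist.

t8 = NAND(t7, in1) must be 0, so both t7 = 1 and in1 = 1.
Check with in0=0, in1=1, in2=0, in3=1, in4=0, in5=0:
t1 = AND(in2, in3) = AND(0, 1) = 0
t2 = NOT(t1) = NOT 0 = 1
t3 = NOR(in5, t2) = NOR(0, 1) = 0
t4 = NAND(in0, t3) = NAND(0, 0) = 1
t5 = NAND(in4, t4) = NAND(0, 1) = 1
t6 = NOR(t5, t1) = NOR(1, 0) = 0
t7 = NOT(t6) = NOT 0 = 1
t8 = NAND(t7, in1) = NAND(1, 1) = 0
So t8 = 0 as required.

in0=0, in1=1, in2=0, in3=1, in4=0, in5=0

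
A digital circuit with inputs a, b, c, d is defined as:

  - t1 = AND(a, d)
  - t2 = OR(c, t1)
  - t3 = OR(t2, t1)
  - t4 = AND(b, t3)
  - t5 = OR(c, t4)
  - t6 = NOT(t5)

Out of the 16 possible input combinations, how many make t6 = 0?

t6 = NOT(t5) must be 0, so t5 = 1.
t5 = OR(c, t4) must be 1, so at least one of c, t4 is 1.
Enumerating the 16 input combinations, 9 give t6 = 0 and 7 give t6 = 1.

9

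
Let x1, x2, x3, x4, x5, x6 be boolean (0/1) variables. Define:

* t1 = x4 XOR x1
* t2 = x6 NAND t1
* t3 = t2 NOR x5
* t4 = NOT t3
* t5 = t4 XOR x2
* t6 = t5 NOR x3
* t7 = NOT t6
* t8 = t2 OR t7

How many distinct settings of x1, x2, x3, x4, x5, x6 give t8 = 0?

4

t8 = t2 OR t7 must be 0, so both t2 = 0 and t7 = 0.
Satisfying assignments:
  x1=0, x2=0, x3=0, x4=1, x5=0, x6=1
  x1=0, x2=1, x3=0, x4=1, x5=1, x6=1
  x1=1, x2=0, x3=0, x4=0, x5=0, x6=1
  x1=1, x2=1, x3=0, x4=0, x5=1, x6=1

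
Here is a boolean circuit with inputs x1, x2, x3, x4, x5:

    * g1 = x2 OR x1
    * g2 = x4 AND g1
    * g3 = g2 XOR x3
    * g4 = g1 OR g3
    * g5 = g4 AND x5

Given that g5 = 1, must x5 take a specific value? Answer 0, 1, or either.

g5 = g4 AND x5 must be 1, so both g4 = 1 and x5 = 1.
g4 = g1 OR g3 must be 1, so at least one of g1, g3 is 1.
Every assignment with g5 = 1 has x5 = 1; there are 14 such assignment(s).

1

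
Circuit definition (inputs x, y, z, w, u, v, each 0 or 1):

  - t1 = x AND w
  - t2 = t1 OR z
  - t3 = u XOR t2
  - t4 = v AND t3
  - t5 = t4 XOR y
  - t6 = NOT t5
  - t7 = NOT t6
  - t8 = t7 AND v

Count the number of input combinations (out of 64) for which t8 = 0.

48

t8 = t7 AND v must be 0, so at least one of t7, v is 0.
Enumerating the 64 input combinations, 48 give t8 = 0 and 16 give t8 = 1.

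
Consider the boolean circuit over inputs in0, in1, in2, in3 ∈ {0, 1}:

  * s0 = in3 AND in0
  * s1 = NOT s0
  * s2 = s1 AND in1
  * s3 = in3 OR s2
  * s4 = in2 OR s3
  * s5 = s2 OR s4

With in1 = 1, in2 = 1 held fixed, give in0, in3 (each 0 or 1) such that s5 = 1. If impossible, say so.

Check with in1 = 1, in2 = 1 and in0=1, in3=0:
s0 = in3 AND in0 = 0 AND 1 = 0
s1 = NOT s0 = NOT 0 = 1
s2 = s1 AND in1 = 1 AND 1 = 1
s3 = in3 OR s2 = 0 OR 1 = 1
s4 = in2 OR s3 = 1 OR 1 = 1
s5 = s2 OR s4 = 1 OR 1 = 1
So s5 = 1.

in0=1, in3=0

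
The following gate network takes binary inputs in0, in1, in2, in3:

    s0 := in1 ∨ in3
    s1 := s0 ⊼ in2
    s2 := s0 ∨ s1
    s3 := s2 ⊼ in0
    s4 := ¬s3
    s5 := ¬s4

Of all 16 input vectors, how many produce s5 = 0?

s5 = ¬s4 must be 0, so s4 = 1.
s4 = ¬s3 must be 1, so s3 = 0.
Enumerating the 16 input combinations, 8 give s5 = 0 and 8 give s5 = 1.

8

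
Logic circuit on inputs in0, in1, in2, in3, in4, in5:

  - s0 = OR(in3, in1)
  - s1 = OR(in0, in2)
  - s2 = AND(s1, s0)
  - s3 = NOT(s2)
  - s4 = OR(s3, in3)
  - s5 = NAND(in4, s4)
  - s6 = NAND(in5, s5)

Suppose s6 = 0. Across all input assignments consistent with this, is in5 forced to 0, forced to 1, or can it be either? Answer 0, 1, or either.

s6 = NAND(in5, s5) must be 0, so both in5 = 1 and s5 = 1.
s5 = NAND(in4, s4) must be 1, so at least one of in4, s4 is 0.
Every assignment with s6 = 0 has in5 = 1; there are 19 such assignment(s).

1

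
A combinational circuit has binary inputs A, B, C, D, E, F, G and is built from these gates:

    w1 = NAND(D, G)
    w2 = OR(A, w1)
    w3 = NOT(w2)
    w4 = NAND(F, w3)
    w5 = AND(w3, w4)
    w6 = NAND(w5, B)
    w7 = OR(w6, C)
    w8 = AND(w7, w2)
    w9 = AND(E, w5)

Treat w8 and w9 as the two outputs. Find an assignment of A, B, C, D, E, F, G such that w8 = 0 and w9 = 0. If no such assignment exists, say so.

Check with A=0, B=1, C=0, D=1, E=0, F=1, G=1:
w1 = NAND(D, G) = NAND(1, 1) = 0
w2 = OR(A, w1) = OR(0, 0) = 0
w3 = NOT(w2) = NOT 0 = 1
w4 = NAND(F, w3) = NAND(1, 1) = 0
w5 = AND(w3, w4) = AND(1, 0) = 0
w6 = NAND(w5, B) = NAND(0, 1) = 1
w7 = OR(w6, C) = OR(1, 0) = 1
w8 = AND(w7, w2) = AND(1, 0) = 0
w9 = AND(E, w5) = AND(0, 0) = 0
So w8 = 0 and w9 = 0.

A=0, B=1, C=0, D=1, E=0, F=1, G=1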